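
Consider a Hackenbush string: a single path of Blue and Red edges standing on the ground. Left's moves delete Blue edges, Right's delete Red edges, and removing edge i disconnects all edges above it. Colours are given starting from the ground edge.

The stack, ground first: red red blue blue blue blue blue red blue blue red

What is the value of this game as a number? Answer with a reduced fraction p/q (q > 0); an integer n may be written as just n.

Prefix values for red red blue blue blue blue blue red blue blue red via {L|R} + simplicity:
g_1 [r]  L=[]  R=[0]  — -1
g_2 [rr]  L=[]  R=[-1,0]  — -2
g_3 [rrb]  L=[-2]  R=[-1,0]  — -3/2
g_4 [rrbb]  L=[-2,-3/2]  R=[-1,0]  — -5/4
g_5 [rrbbb]  L=[-2,-3/2,-5/4]  R=[-1,0]  — -9/8
g_6 [rrbbbb]  L=[-2,-3/2,-5/4,-9/8]  R=[-1,0]  — -17/16
g_7 [rrbbbbb]  L=[-2,-3/2,-5/4,-9/8,-17/16]  R=[-1,0]  — -33/32
g_8 [rrbbbbbr]  L=[-2,-3/2,-5/4,-9/8,-17/16]  R=[-33/32,-1,0]  — -67/64
g_9 [rrbbbbbrb]  L=[-2,-3/2,-5/4,-9/8,-17/16,-67/64]  R=[-33/32,-1,0]  — -133/128
g_10 [rrbbbbbrbb]  L=[-2,-3/2,-5/4,-9/8,-17/16,-67/64,-133/128]  R=[-33/32,-1,0]  — -265/256
g_11 [rrbbbbbrbbr]  L=[-2,-3/2,-5/4,-9/8,-17/16,-67/64,-133/128]  R=[-265/256,-33/32,-1,0]  — -531/512

-531/512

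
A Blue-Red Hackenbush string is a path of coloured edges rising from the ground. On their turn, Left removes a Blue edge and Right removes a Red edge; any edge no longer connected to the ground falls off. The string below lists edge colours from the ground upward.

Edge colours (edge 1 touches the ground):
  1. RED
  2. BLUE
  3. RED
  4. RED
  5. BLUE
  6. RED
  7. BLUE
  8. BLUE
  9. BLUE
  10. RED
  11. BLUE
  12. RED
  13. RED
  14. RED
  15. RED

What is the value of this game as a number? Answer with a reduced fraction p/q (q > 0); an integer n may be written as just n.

Recurse on prefixes of the 15-edge string RED BLUE RED RED BLUE RED BLUE BLUE BLUE RED BLUE RED RED RED RED:
R: Left { ∅ }, Right { 0 } -> simplest -1
RB: Left { -1 }, Right { 0 } -> simplest -1/2
RBR: Left { -1 }, Right { -1/2, 0 } -> simplest -3/4
RBRR: Left { -1 }, Right { -3/4, -1/2, 0 } -> simplest -7/8
RBRRB: Left { -1, -7/8 }, Right { -3/4, -1/2, 0 } -> simplest -13/16
RBRRBR: Left { -1, -7/8 }, Right { -13/16, -3/4, -1/2, 0 } -> simplest -27/32
RBRRBRB: Left { -1, -7/8, -27/32 }, Right { -13/16, -3/4, -1/2, 0 } -> simplest -53/64
RBRRBRBB: Left { -1, -7/8, -27/32, -53/64 }, Right { -13/16, -3/4, -1/2, 0 } -> simplest -105/128
RBRRBRBBB: Left { -1, -7/8, -27/32, -53/64, -105/128 }, Right { -13/16, -3/4, -1/2, 0 } -> simplest -209/256
RBRRBRBBBR: Left { -1, -7/8, -27/32, -53/64, -105/128 }, Right { -209/256, -13/16, -3/4, -1/2, 0 } -> simplest -419/512
RBRRBRBBBRB: Left { -1, -7/8, -27/32, -53/64, -105/128, -419/512 }, Right { -209/256, -13/16, -3/4, -1/2, 0 } -> simplest -837/1024
RBRRBRBBBRBR: Left { -1, -7/8, -27/32, -53/64, -105/128, -419/512 }, Right { -837/1024, -209/256, -13/16, -3/4, -1/2, 0 } -> simplest -1675/2048
RBRRBRBBBRBRR: Left { -1, -7/8, -27/32, -53/64, -105/128, -419/512 }, Right { -1675/2048, -837/1024, -209/256, -13/16, -3/4, -1/2, 0 } -> simplest -3351/4096
RBRRBRBBBRBRRR: Left { -1, -7/8, -27/32, -53/64, -105/128, -419/512 }, Right { -3351/4096, -1675/2048, -837/1024, -209/256, -13/16, -3/4, -1/2, 0 } -> simplest -6703/8192
RBRRBRBBBRBRRRR: Left { -1, -7/8, -27/32, -53/64, -105/128, -419/512 }, Right { -6703/8192, -3351/4096, -1675/2048, -837/1024, -209/256, -13/16, -3/4, -1/2, 0 } -> simplest -13407/16384

-13407/16384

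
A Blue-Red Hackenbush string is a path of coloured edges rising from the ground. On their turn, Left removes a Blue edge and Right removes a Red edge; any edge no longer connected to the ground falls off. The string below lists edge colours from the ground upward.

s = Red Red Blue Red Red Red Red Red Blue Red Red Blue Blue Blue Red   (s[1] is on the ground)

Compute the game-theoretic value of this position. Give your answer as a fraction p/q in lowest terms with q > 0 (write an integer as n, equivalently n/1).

g_1 [R]  L=[]  R=[0]  → -1
g_2 [RR]  L=[]  R=[-1,0]  → -2
g_3 [RRB]  L=[-2]  R=[-1,0]  → -3/2
g_4 [RRBR]  L=[-2]  R=[-3/2,-1,0]  → -7/4
g_5 [RRBRR]  L=[-2]  R=[-7/4,-3/2,-1,0]  → -15/8
g_6 [RRBRRR]  L=[-2]  R=[-15/8,-7/4,-3/2,-1,0]  → -31/16
g_7 [RRBRRRR]  L=[-2]  R=[-31/16,-15/8,-7/4,-3/2,-1,0]  → -63/32
g_8 [RRBRRRRR]  L=[-2]  R=[-63/32,-31/16,-15/8,-7/4,-3/2,-1,0]  → -127/64
g_9 [RRBRRRRRB]  L=[-2,-127/64]  R=[-63/32,-31/16,-15/8,-7/4,-3/2,-1,0]  → -253/128
g_10 [RRBRRRRRBR]  L=[-2,-127/64]  R=[-253/128,-63/32,-31/16,-15/8,-7/4,-3/2,-1,0]  → -507/256
g_11 [RRBRRRRRBRR]  L=[-2,-127/64]  R=[-507/256,-253/128,-63/32,-31/16,-15/8,-7/4,-3/2,-1,0]  → -1015/512
g_12 [RRBRRRRRBRRB]  L=[-2,-127/64,-1015/512]  R=[-507/256,-253/128,-63/32,-31/16,-15/8,-7/4,-3/2,-1,0]  → -2029/1024
g_13 [RRBRRRRRBRRBB]  L=[-2,-127/64,-1015/512,-2029/1024]  R=[-507/256,-253/128,-63/32,-31/16,-15/8,-7/4,-3/2,-1,0]  → -4057/2048
g_14 [RRBRRRRRBRRBBB]  L=[-2,-127/64,-1015/512,-2029/1024,-4057/2048]  R=[-507/256,-253/128,-63/32,-31/16,-15/8,-7/4,-3/2,-1,0]  → -8113/4096
g_15 [RRBRRRRRBRRBBBR]  L=[-2,-127/64,-1015/512,-2029/1024,-4057/2048]  R=[-8113/4096,-507/256,-253/128,-63/32,-31/16,-15/8,-7/4,-3/2,-1,0]  → -16227/8192

-16227/8192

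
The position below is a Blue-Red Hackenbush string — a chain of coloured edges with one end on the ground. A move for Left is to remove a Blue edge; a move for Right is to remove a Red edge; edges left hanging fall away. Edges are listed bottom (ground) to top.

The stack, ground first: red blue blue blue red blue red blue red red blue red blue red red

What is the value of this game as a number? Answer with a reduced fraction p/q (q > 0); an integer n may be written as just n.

Prefix values for red blue blue blue red blue red blue red red blue red blue red red via {L|R} + simplicity:
value_1 [r]  L=[—]  R=[0]  = -1
value_2 [rb]  L=[-1]  R=[0]  = -1/2
value_3 [rbb]  L=[-1,-1/2]  R=[0]  = -1/4
value_4 [rbbb]  L=[-1,-1/2,-1/4]  R=[0]  = -1/8
value_5 [rbbbr]  L=[-1,-1/2,-1/4]  R=[-1/8,0]  = -3/16
value_6 [rbbbrb]  L=[-1,-1/2,-1/4,-3/16]  R=[-1/8,0]  = -5/32
value_7 [rbbbrbr]  L=[-1,-1/2,-1/4,-3/16]  R=[-5/32,-1/8,0]  = -11/64
value_8 [rbbbrbrb]  L=[-1,-1/2,-1/4,-3/16,-11/64]  R=[-5/32,-1/8,0]  = -21/128
value_9 [rbbbrbrbr]  L=[-1,-1/2,-1/4,-3/16,-11/64]  R=[-21/128,-5/32,-1/8,0]  = -43/256
value_10 [rbbbrbrbrr]  L=[-1,-1/2,-1/4,-3/16,-11/64]  R=[-43/256,-21/128,-5/32,-1/8,0]  = -87/512
value_11 [rbbbrbrbrrb]  L=[-1,-1/2,-1/4,-3/16,-11/64,-87/512]  R=[-43/256,-21/128,-5/32,-1/8,0]  = -173/1024
value_12 [rbbbrbrbrrbr]  L=[-1,-1/2,-1/4,-3/16,-11/64,-87/512]  R=[-173/1024,-43/256,-21/128,-5/32,-1/8,0]  = -347/2048
value_13 [rbbbrbrbrrbrb]  L=[-1,-1/2,-1/4,-3/16,-11/64,-87/512,-347/2048]  R=[-173/1024,-43/256,-21/128,-5/32,-1/8,0]  = -693/4096
value_14 [rbbbrbrbrrbrbr]  L=[-1,-1/2,-1/4,-3/16,-11/64,-87/512,-347/2048]  R=[-693/4096,-173/1024,-43/256,-21/128,-5/32,-1/8,0]  = -1387/8192
value_15 [rbbbrbrbrrbrbrr]  L=[-1,-1/2,-1/4,-3/16,-11/64,-87/512,-347/2048]  R=[-1387/8192,-693/4096,-173/1024,-43/256,-21/128,-5/32,-1/8,0]  = -2775/16384

-2775/16384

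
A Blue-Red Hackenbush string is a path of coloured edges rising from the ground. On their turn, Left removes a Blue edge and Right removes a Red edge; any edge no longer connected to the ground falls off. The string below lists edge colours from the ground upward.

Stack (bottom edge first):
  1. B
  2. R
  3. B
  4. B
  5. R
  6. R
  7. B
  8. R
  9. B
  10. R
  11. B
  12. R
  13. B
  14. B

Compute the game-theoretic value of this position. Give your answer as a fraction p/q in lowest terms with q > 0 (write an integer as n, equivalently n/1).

6487/8192

Build v(s[:k]) for k = 1..14, string s = B R B B R R B R B R B R B B.
v_1 [B]  L=[0]  R=[∅]  => 1
v_2 [BR]  L=[0]  R=[1]  => 1/2
v_3 [BRB]  L=[0; 1/2]  R=[1]  => 3/4
v_4 [BRBB]  L=[0; 1/2; 3/4]  R=[1]  => 7/8
v_5 [BRBBR]  L=[0; 1/2; 3/4]  R=[7/8; 1]  => 13/16
v_6 [BRBBRR]  L=[0; 1/2; 3/4]  R=[13/16; 7/8; 1]  => 25/32
v_7 [BRBBRRB]  L=[0; 1/2; 3/4; 25/32]  R=[13/16; 7/8; 1]  => 51/64
v_8 [BRBBRRBR]  L=[0; 1/2; 3/4; 25/32]  R=[51/64; 13/16; 7/8; 1]  => 101/128
v_9 [BRBBRRBRB]  L=[0; 1/2; 3/4; 25/32; 101/128]  R=[51/64; 13/16; 7/8; 1]  => 203/256
v_10 [BRBBRRBRBR]  L=[0; 1/2; 3/4; 25/32; 101/128]  R=[203/256; 51/64; 13/16; 7/8; 1]  => 405/512
v_11 [BRBBRRBRBRB]  L=[0; 1/2; 3/4; 25/32; 101/128; 405/512]  R=[203/256; 51/64; 13/16; 7/8; 1]  => 811/1024
v_12 [BRBBRRBRBRBR]  L=[0; 1/2; 3/4; 25/32; 101/128; 405/512]  R=[811/1024; 203/256; 51/64; 13/16; 7/8; 1]  => 1621/2048
v_13 [BRBBRRBRBRBRB]  L=[0; 1/2; 3/4; 25/32; 101/128; 405/512; 1621/2048]  R=[811/1024; 203/256; 51/64; 13/16; 7/8; 1]  => 3243/4096
v_14 [BRBBRRBRBRBRBB]  L=[0; 1/2; 3/4; 25/32; 101/128; 405/512; 1621/2048; 3243/4096]  R=[811/1024; 203/256; 51/64; 13/16; 7/8; 1]  => 6487/8192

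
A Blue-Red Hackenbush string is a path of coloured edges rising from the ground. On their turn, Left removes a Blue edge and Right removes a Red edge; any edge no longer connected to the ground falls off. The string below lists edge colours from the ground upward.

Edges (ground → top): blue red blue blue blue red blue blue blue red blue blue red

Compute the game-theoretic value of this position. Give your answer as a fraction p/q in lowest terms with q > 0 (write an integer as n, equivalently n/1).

g_1 [b]  L=[0]  R=[—]  → 1
g_2 [br]  L=[0]  R=[1]  → 1/2
g_3 [brb]  L=[0; 1/2]  R=[1]  → 3/4
g_4 [brbb]  L=[0; 1/2; 3/4]  R=[1]  → 7/8
g_5 [brbbb]  L=[0; 1/2; 3/4; 7/8]  R=[1]  → 15/16
g_6 [brbbbr]  L=[0; 1/2; 3/4; 7/8]  R=[15/16; 1]  → 29/32
g_7 [brbbbrb]  L=[0; 1/2; 3/4; 7/8; 29/32]  R=[15/16; 1]  → 59/64
g_8 [brbbbrbb]  L=[0; 1/2; 3/4; 7/8; 29/32; 59/64]  R=[15/16; 1]  → 119/128
g_9 [brbbbrbbb]  L=[0; 1/2; 3/4; 7/8; 29/32; 59/64; 119/128]  R=[15/16; 1]  → 239/256
g_10 [brbbbrbbbr]  L=[0; 1/2; 3/4; 7/8; 29/32; 59/64; 119/128]  R=[239/256; 15/16; 1]  → 477/512
g_11 [brbbbrbbbrb]  L=[0; 1/2; 3/4; 7/8; 29/32; 59/64; 119/128; 477/512]  R=[239/256; 15/16; 1]  → 955/1024
g_12 [brbbbrbbbrbb]  L=[0; 1/2; 3/4; 7/8; 29/32; 59/64; 119/128; 477/512; 955/1024]  R=[239/256; 15/16; 1]  → 1911/2048
g_13 [brbbbrbbbrbbr]  L=[0; 1/2; 3/4; 7/8; 29/32; 59/64; 119/128; 477/512; 955/1024]  R=[1911/2048; 239/256; 15/16; 1]  → 3821/4096

3821/4096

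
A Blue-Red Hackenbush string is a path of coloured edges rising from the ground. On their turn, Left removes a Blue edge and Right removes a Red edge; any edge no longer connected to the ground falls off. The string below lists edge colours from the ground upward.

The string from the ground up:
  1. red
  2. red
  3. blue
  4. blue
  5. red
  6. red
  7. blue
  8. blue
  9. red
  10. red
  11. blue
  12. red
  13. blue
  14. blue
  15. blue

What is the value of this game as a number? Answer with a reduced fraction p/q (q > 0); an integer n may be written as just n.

-11473/8192

step 1: add red to get r; options L={ (no moves) } R={ 0 } => -1
step 2: add red to get rr; options L={ (no moves) } R={ -1, 0 } => -2
step 3: add blue to get rrb; options L={ -2 } R={ -1, 0 } => -3/2
step 4: add blue to get rrbb; options L={ -2, -3/2 } R={ -1, 0 } => -5/4
step 5: add red to get rrbbr; options L={ -2, -3/2 } R={ -5/4, -1, 0 } => -11/8
step 6: add red to get rrbbrr; options L={ -2, -3/2 } R={ -11/8, -5/4, -1, 0 } => -23/16
step 7: add blue to get rrbbrrb; options L={ -2, -3/2, -23/16 } R={ -11/8, -5/4, -1, 0 } => -45/32
step 8: add blue to get rrbbrrbb; options L={ -2, -3/2, -23/16, -45/32 } R={ -11/8, -5/4, -1, 0 } => -89/64
step 9: add red to get rrbbrrbbr; options L={ -2, -3/2, -23/16, -45/32 } R={ -89/64, -11/8, -5/4, -1, 0 } => -179/128
step 10: add red to get rrbbrrbbrr; options L={ -2, -3/2, -23/16, -45/32 } R={ -179/128, -89/64, -11/8, -5/4, -1, 0 } => -359/256
step 11: add blue to get rrbbrrbbrrb; options L={ -2, -3/2, -23/16, -45/32, -359/256 } R={ -179/128, -89/64, -11/8, -5/4, -1, 0 } => -717/512
step 12: add red to get rrbbrrbbrrbr; options L={ -2, -3/2, -23/16, -45/32, -359/256 } R={ -717/512, -179/128, -89/64, -11/8, -5/4, -1, 0 } => -1435/1024
step 13: add blue to get rrbbrrbbrrbrb; options L={ -2, -3/2, -23/16, -45/32, -359/256, -1435/1024 } R={ -717/512, -179/128, -89/64, -11/8, -5/4, -1, 0 } => -2869/2048
step 14: add blue to get rrbbrrbbrrbrbb; options L={ -2, -3/2, -23/16, -45/32, -359/256, -1435/1024, -2869/2048 } R={ -717/512, -179/128, -89/64, -11/8, -5/4, -1, 0 } => -5737/4096
step 15: add blue to get rrbbrrbbrrbrbbb; options L={ -2, -3/2, -23/16, -45/32, -359/256, -1435/1024, -2869/2048, -5737/4096 } R={ -717/512, -179/128, -89/64, -11/8, -5/4, -1, 0 } => -11473/8192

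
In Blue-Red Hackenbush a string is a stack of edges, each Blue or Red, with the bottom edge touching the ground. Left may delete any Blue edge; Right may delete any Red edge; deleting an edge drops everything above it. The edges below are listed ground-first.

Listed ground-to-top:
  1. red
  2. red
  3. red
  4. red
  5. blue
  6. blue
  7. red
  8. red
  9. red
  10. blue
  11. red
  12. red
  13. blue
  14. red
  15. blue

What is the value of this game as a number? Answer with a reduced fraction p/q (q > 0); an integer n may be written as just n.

1 of 15 · r · max L −∞ · min R 0 = -1
2 of 15 · rr · max L −∞ · min R -1 = -2
3 of 15 · rrr · max L −∞ · min R -2 = -3
4 of 15 · rrrr · max L −∞ · min R -3 = -4
5 of 15 · rrrrb · max L -4 · min R -3 = -7/2
6 of 15 · rrrrbb · max L -7/2 · min R -3 = -13/4
7 of 15 · rrrrbbr · max L -7/2 · min R -13/4 = -27/8
8 of 15 · rrrrbbrr · max L -7/2 · min R -27/8 = -55/16
9 of 15 · rrrrbbrrr · max L -7/2 · min R -55/16 = -111/32
10 of 15 · rrrrbbrrrb · max L -111/32 · min R -55/16 = -221/64
11 of 15 · rrrrbbrrrbr · max L -111/32 · min R -221/64 = -443/128
12 of 15 · rrrrbbrrrbrr · max L -111/32 · min R -443/128 = -887/256
13 of 15 · rrrrbbrrrbrrb · max L -887/256 · min R -443/128 = -1773/512
14 of 15 · rrrrbbrrrbrrbr · max L -887/256 · min R -1773/512 = -3547/1024
15 of 15 · rrrrbbrrrbrrbrb · max L -3547/1024 · min R -1773/512 = -7093/2048

-7093/2048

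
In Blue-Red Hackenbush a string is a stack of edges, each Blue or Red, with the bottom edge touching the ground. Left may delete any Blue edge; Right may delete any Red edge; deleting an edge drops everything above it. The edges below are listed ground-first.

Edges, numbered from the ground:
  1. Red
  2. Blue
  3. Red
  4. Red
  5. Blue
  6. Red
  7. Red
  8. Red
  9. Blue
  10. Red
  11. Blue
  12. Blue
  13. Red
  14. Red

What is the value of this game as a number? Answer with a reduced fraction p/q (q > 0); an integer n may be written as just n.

step 1: add Red to get R; options L={ ∅ } R={ 0 } => -1
step 2: add Blue to get RB; options L={ -1 } R={ 0 } => -1/2
step 3: add Red to get RBR; options L={ -1 } R={ -1/2 0 } => -3/4
step 4: add Red to get RBRR; options L={ -1 } R={ -3/4 -1/2 0 } => -7/8
step 5: add Blue to get RBRRB; options L={ -1 -7/8 } R={ -3/4 -1/2 0 } => -13/16
step 6: add Red to get RBRRBR; options L={ -1 -7/8 } R={ -13/16 -3/4 -1/2 0 } => -27/32
step 7: add Red to get RBRRBRR; options L={ -1 -7/8 } R={ -27/32 -13/16 -3/4 -1/2 0 } => -55/64
step 8: add Red to get RBRRBRRR; options L={ -1 -7/8 } R={ -55/64 -27/32 -13/16 -3/4 -1/2 0 } => -111/128
step 9: add Blue to get RBRRBRRRB; options L={ -1 -7/8 -111/128 } R={ -55/64 -27/32 -13/16 -3/4 -1/2 0 } => -221/256
step 10: add Red to get RBRRBRRRBR; options L={ -1 -7/8 -111/128 } R={ -221/256 -55/64 -27/32 -13/16 -3/4 -1/2 0 } => -443/512
step 11: add Blue to get RBRRBRRRBRB; options L={ -1 -7/8 -111/128 -443/512 } R={ -221/256 -55/64 -27/32 -13/16 -3/4 -1/2 0 } => -885/1024
step 12: add Blue to get RBRRBRRRBRBB; options L={ -1 -7/8 -111/128 -443/512 -885/1024 } R={ -221/256 -55/64 -27/32 -13/16 -3/4 -1/2 0 } => -1769/2048
step 13: add Red to get RBRRBRRRBRBBR; options L={ -1 -7/8 -111/128 -443/512 -885/1024 } R={ -1769/2048 -221/256 -55/64 -27/32 -13/16 -3/4 -1/2 0 } => -3539/4096
step 14: add Red to get RBRRBRRRBRBBRR; options L={ -1 -7/8 -111/128 -443/512 -885/1024 } R={ -3539/4096 -1769/2048 -221/256 -55/64 -27/32 -13/16 -3/4 -1/2 0 } => -7079/8192

-7079/8192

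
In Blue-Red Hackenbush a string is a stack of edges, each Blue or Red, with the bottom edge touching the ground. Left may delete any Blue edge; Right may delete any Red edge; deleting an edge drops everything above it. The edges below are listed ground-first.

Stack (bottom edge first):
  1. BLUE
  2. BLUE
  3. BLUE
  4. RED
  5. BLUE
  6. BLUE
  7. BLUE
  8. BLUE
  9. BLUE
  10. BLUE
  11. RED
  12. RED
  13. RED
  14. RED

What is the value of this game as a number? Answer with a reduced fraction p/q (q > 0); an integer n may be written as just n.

step 1: add BLUE to get B; options L={ 0 } R={ none } gives 1
step 2: add BLUE to get BB; options L={ 0; 1 } R={ none } gives 2
step 3: add BLUE to get BBB; options L={ 0; 1; 2 } R={ none } gives 3
step 4: add RED to get BBBR; options L={ 0; 1; 2 } R={ 3 } gives 5/2
step 5: add BLUE to get BBBRB; options L={ 0; 1; 2; 5/2 } R={ 3 } gives 11/4
step 6: add BLUE to get BBBRBB; options L={ 0; 1; 2; 5/2; 11/4 } R={ 3 } gives 23/8
step 7: add BLUE to get BBBRBBB; options L={ 0; 1; 2; 5/2; 11/4; 23/8 } R={ 3 } gives 47/16
step 8: add BLUE to get BBBRBBBB; options L={ 0; 1; 2; 5/2; 11/4; 23/8; 47/16 } R={ 3 } gives 95/32
step 9: add BLUE to get BBBRBBBBB; options L={ 0; 1; 2; 5/2; 11/4; 23/8; 47/16; 95/32 } R={ 3 } gives 191/64
step 10: add BLUE to get BBBRBBBBBB; options L={ 0; 1; 2; 5/2; 11/4; 23/8; 47/16; 95/32; 191/64 } R={ 3 } gives 383/128
step 11: add RED to get BBBRBBBBBBR; options L={ 0; 1; 2; 5/2; 11/4; 23/8; 47/16; 95/32; 191/64 } R={ 383/128; 3 } gives 765/256
step 12: add RED to get BBBRBBBBBBRR; options L={ 0; 1; 2; 5/2; 11/4; 23/8; 47/16; 95/32; 191/64 } R={ 765/256; 383/128; 3 } gives 1529/512
step 13: add RED to get BBBRBBBBBBRRR; options L={ 0; 1; 2; 5/2; 11/4; 23/8; 47/16; 95/32; 191/64 } R={ 1529/512; 765/256; 383/128; 3 } gives 3057/1024
step 14: add RED to get BBBRBBBBBBRRRR; options L={ 0; 1; 2; 5/2; 11/4; 23/8; 47/16; 95/32; 191/64 } R={ 3057/1024; 1529/512; 765/256; 383/128; 3 } gives 6113/2048

6113/2048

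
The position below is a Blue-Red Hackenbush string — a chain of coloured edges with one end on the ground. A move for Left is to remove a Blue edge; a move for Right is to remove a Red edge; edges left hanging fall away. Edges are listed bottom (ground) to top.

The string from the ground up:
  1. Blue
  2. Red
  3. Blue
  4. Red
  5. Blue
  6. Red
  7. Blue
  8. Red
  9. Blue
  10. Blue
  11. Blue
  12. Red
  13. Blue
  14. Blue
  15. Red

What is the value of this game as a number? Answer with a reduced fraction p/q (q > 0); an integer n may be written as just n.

10989/16384

B: Left { 0 }, Right { none } → simplest 1
BR: Left { 0 }, Right { 1 } → simplest 1/2
BRB: Left { 0; 1/2 }, Right { 1 } → simplest 3/4
BRBR: Left { 0; 1/2 }, Right { 3/4; 1 } → simplest 5/8
BRBRB: Left { 0; 1/2; 5/8 }, Right { 3/4; 1 } → simplest 11/16
BRBRBR: Left { 0; 1/2; 5/8 }, Right { 11/16; 3/4; 1 } → simplest 21/32
BRBRBRB: Left { 0; 1/2; 5/8; 21/32 }, Right { 11/16; 3/4; 1 } → simplest 43/64
BRBRBRBR: Left { 0; 1/2; 5/8; 21/32 }, Right { 43/64; 11/16; 3/4; 1 } → simplest 85/128
BRBRBRBRB: Left { 0; 1/2; 5/8; 21/32; 85/128 }, Right { 43/64; 11/16; 3/4; 1 } → simplest 171/256
BRBRBRBRBB: Left { 0; 1/2; 5/8; 21/32; 85/128; 171/256 }, Right { 43/64; 11/16; 3/4; 1 } → simplest 343/512
BRBRBRBRBBB: Left { 0; 1/2; 5/8; 21/32; 85/128; 171/256; 343/512 }, Right { 43/64; 11/16; 3/4; 1 } → simplest 687/1024
BRBRBRBRBBBR: Left { 0; 1/2; 5/8; 21/32; 85/128; 171/256; 343/512 }, Right { 687/1024; 43/64; 11/16; 3/4; 1 } → simplest 1373/2048
BRBRBRBRBBBRB: Left { 0; 1/2; 5/8; 21/32; 85/128; 171/256; 343/512; 1373/2048 }, Right { 687/1024; 43/64; 11/16; 3/4; 1 } → simplest 2747/4096
BRBRBRBRBBBRBB: Left { 0; 1/2; 5/8; 21/32; 85/128; 171/256; 343/512; 1373/2048; 2747/4096 }, Right { 687/1024; 43/64; 11/16; 3/4; 1 } → simplest 5495/8192
BRBRBRBRBBBRBBR: Left { 0; 1/2; 5/8; 21/32; 85/128; 171/256; 343/512; 1373/2048; 2747/4096 }, Right { 5495/8192; 687/1024; 43/64; 11/16; 3/4; 1 } → simplest 10989/16384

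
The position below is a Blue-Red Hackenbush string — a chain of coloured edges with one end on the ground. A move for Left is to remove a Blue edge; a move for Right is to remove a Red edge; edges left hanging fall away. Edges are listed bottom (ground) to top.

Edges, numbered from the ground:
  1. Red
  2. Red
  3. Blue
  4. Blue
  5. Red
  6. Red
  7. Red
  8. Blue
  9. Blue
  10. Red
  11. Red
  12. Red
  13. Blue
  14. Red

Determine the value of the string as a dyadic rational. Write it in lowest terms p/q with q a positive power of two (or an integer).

Build val(s[:k]) for k = 1..14, string s = Red Red Blue Blue Red Red Red Blue Blue Red Red Red Blue Red.
step 1: add Red to get R; options L={ none } R={ 0 } — -1
step 2: add Red to get RR; options L={ none } R={ -1, 0 } — -2
step 3: add Blue to get RRB; options L={ -2 } R={ -1, 0 } — -3/2
step 4: add Blue to get RRBB; options L={ -2, -3/2 } R={ -1, 0 } — -5/4
step 5: add Red to get RRBBR; options L={ -2, -3/2 } R={ -5/4, -1, 0 } — -11/8
step 6: add Red to get RRBBRR; options L={ -2, -3/2 } R={ -11/8, -5/4, -1, 0 } — -23/16
step 7: add Red to get RRBBRRR; options L={ -2, -3/2 } R={ -23/16, -11/8, -5/4, -1, 0 } — -47/32
step 8: add Blue to get RRBBRRRB; options L={ -2, -3/2, -47/32 } R={ -23/16, -11/8, -5/4, -1, 0 } — -93/64
step 9: add Blue to get RRBBRRRBB; options L={ -2, -3/2, -47/32, -93/64 } R={ -23/16, -11/8, -5/4, -1, 0 } — -185/128
step 10: add Red to get RRBBRRRBBR; options L={ -2, -3/2, -47/32, -93/64 } R={ -185/128, -23/16, -11/8, -5/4, -1, 0 } — -371/256
step 11: add Red to get RRBBRRRBBRR; options L={ -2, -3/2, -47/32, -93/64 } R={ -371/256, -185/128, -23/16, -11/8, -5/4, -1, 0 } — -743/512
step 12: add Red to get RRBBRRRBBRRR; options L={ -2, -3/2, -47/32, -93/64 } R={ -743/512, -371/256, -185/128, -23/16, -11/8, -5/4, -1, 0 } — -1487/1024
step 13: add Blue to get RRBBRRRBBRRRB; options L={ -2, -3/2, -47/32, -93/64, -1487/1024 } R={ -743/512, -371/256, -185/128, -23/16, -11/8, -5/4, -1, 0 } — -2973/2048
step 14: add Red to get RRBBRRRBBRRRBR; options L={ -2, -3/2, -47/32, -93/64, -1487/1024 } R={ -2973/2048, -743/512, -371/256, -185/128, -23/16, -11/8, -5/4, -1, 0 } — -5947/4096

-5947/4096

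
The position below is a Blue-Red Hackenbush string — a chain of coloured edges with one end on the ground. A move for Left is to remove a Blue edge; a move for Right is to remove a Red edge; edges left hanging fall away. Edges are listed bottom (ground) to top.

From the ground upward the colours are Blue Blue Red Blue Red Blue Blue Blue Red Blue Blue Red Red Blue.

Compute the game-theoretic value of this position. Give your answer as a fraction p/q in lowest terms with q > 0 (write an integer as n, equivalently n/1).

step 1: add Blue to get B; options L={ 0 } R={ ∅ } -> 1
step 2: add Blue to get BB; options L={ 0; 1 } R={ ∅ } -> 2
step 3: add Red to get BBR; options L={ 0; 1 } R={ 2 } -> 3/2
step 4: add Blue to get BBRB; options L={ 0; 1; 3/2 } R={ 2 } -> 7/4
step 5: add Red to get BBRBR; options L={ 0; 1; 3/2 } R={ 7/4; 2 } -> 13/8
step 6: add Blue to get BBRBRB; options L={ 0; 1; 3/2; 13/8 } R={ 7/4; 2 } -> 27/16
step 7: add Blue to get BBRBRBB; options L={ 0; 1; 3/2; 13/8; 27/16 } R={ 7/4; 2 } -> 55/32
step 8: add Blue to get BBRBRBBB; options L={ 0; 1; 3/2; 13/8; 27/16; 55/32 } R={ 7/4; 2 } -> 111/64
step 9: add Red to get BBRBRBBBR; options L={ 0; 1; 3/2; 13/8; 27/16; 55/32 } R={ 111/64; 7/4; 2 } -> 221/128
step 10: add Blue to get BBRBRBBBRB; options L={ 0; 1; 3/2; 13/8; 27/16; 55/32; 221/128 } R={ 111/64; 7/4; 2 } -> 443/256
step 11: add Blue to get BBRBRBBBRBB; options L={ 0; 1; 3/2; 13/8; 27/16; 55/32; 221/128; 443/256 } R={ 111/64; 7/4; 2 } -> 887/512
step 12: add Red to get BBRBRBBBRBBR; options L={ 0; 1; 3/2; 13/8; 27/16; 55/32; 221/128; 443/256 } R={ 887/512; 111/64; 7/4; 2 } -> 1773/1024
step 13: add Red to get BBRBRBBBRBBRR; options L={ 0; 1; 3/2; 13/8; 27/16; 55/32; 221/128; 443/256 } R={ 1773/1024; 887/512; 111/64; 7/4; 2 } -> 3545/2048
step 14: add Blue to get BBRBRBBBRBBRRB; options L={ 0; 1; 3/2; 13/8; 27/16; 55/32; 221/128; 443/256; 3545/2048 } R={ 1773/1024; 887/512; 111/64; 7/4; 2 } -> 7091/4096

7091/4096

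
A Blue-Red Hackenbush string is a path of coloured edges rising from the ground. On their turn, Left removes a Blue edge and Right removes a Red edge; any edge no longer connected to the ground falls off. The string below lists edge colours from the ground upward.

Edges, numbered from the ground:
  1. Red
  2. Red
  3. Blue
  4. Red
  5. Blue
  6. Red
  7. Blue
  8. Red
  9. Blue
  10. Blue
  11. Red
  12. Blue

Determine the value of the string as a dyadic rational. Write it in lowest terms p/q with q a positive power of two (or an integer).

-1701/1024

1 of 12 · R · max L −∞ · min R 0 ⇒ -1
2 of 12 · RR · max L −∞ · min R -1 ⇒ -2
3 of 12 · RRB · max L -2 · min R -1 ⇒ -3/2
4 of 12 · RRBR · max L -2 · min R -3/2 ⇒ -7/4
5 of 12 · RRBRB · max L -7/4 · min R -3/2 ⇒ -13/8
6 of 12 · RRBRBR · max L -7/4 · min R -13/8 ⇒ -27/16
7 of 12 · RRBRBRB · max L -27/16 · min R -13/8 ⇒ -53/32
8 of 12 · RRBRBRBR · max L -27/16 · min R -53/32 ⇒ -107/64
9 of 12 · RRBRBRBRB · max L -107/64 · min R -53/32 ⇒ -213/128
10 of 12 · RRBRBRBRBB · max L -213/128 · min R -53/32 ⇒ -425/256
11 of 12 · RRBRBRBRBBR · max L -213/128 · min R -425/256 ⇒ -851/512
12 of 12 · RRBRBRBRBBRB · max L -851/512 · min R -425/256 ⇒ -1701/1024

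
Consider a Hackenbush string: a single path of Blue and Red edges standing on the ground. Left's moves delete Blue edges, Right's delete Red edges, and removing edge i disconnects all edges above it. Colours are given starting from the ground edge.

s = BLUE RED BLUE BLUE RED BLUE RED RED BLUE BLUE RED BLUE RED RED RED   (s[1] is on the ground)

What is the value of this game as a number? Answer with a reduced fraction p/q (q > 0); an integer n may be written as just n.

13521/16384

edge 1 of 15 (BLUE): { 0 | ∅ } gives 1
edge 2 of 15 (RED): { 0 | 1 } gives 1/2
edge 3 of 15 (BLUE): { 0,1/2 | 1 } gives 3/4
edge 4 of 15 (BLUE): { 0,1/2,3/4 | 1 } gives 7/8
edge 5 of 15 (RED): { 0,1/2,3/4 | 7/8,1 } gives 13/16
edge 6 of 15 (BLUE): { 0,1/2,3/4,13/16 | 7/8,1 } gives 27/32
edge 7 of 15 (RED): { 0,1/2,3/4,13/16 | 27/32,7/8,1 } gives 53/64
edge 8 of 15 (RED): { 0,1/2,3/4,13/16 | 53/64,27/32,7/8,1 } gives 105/128
edge 9 of 15 (BLUE): { 0,1/2,3/4,13/16,105/128 | 53/64,27/32,7/8,1 } gives 211/256
edge 10 of 15 (BLUE): { 0,1/2,3/4,13/16,105/128,211/256 | 53/64,27/32,7/8,1 } gives 423/512
edge 11 of 15 (RED): { 0,1/2,3/4,13/16,105/128,211/256 | 423/512,53/64,27/32,7/8,1 } gives 845/1024
edge 12 of 15 (BLUE): { 0,1/2,3/4,13/16,105/128,211/256,845/1024 | 423/512,53/64,27/32,7/8,1 } gives 1691/2048
edge 13 of 15 (RED): { 0,1/2,3/4,13/16,105/128,211/256,845/1024 | 1691/2048,423/512,53/64,27/32,7/8,1 } gives 3381/4096
edge 14 of 15 (RED): { 0,1/2,3/4,13/16,105/128,211/256,845/1024 | 3381/4096,1691/2048,423/512,53/64,27/32,7/8,1 } gives 6761/8192
edge 15 of 15 (RED): { 0,1/2,3/4,13/16,105/128,211/256,845/1024 | 6761/8192,3381/4096,1691/2048,423/512,53/64,27/32,7/8,1 } gives 13521/16384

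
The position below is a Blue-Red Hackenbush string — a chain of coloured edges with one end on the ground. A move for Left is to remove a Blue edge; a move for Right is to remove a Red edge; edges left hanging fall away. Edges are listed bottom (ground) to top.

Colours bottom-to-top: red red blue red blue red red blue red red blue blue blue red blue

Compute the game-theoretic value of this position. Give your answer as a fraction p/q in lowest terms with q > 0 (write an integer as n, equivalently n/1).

Build G(s[:k]) for k = 1..15, string s = red red blue red blue red red blue red red blue blue blue red blue.
step 1: add red to get r; options L={ (no moves) } R={ 0 } → -1
step 2: add red to get rr; options L={ (no moves) } R={ -1; 0 } → -2
step 3: add blue to get rrb; options L={ -2 } R={ -1; 0 } → -3/2
step 4: add red to get rrbr; options L={ -2 } R={ -3/2; -1; 0 } → -7/4
step 5: add blue to get rrbrb; options L={ -2; -7/4 } R={ -3/2; -1; 0 } → -13/8
step 6: add red to get rrbrbr; options L={ -2; -7/4 } R={ -13/8; -3/2; -1; 0 } → -27/16
step 7: add red to get rrbrbrr; options L={ -2; -7/4 } R={ -27/16; -13/8; -3/2; -1; 0 } → -55/32
step 8: add blue to get rrbrbrrb; options L={ -2; -7/4; -55/32 } R={ -27/16; -13/8; -3/2; -1; 0 } → -109/64
step 9: add red to get rrbrbrrbr; options L={ -2; -7/4; -55/32 } R={ -109/64; -27/16; -13/8; -3/2; -1; 0 } → -219/128
step 10: add red to get rrbrbrrbrr; options L={ -2; -7/4; -55/32 } R={ -219/128; -109/64; -27/16; -13/8; -3/2; -1; 0 } → -439/256
step 11: add blue to get rrbrbrrbrrb; options L={ -2; -7/4; -55/32; -439/256 } R={ -219/128; -109/64; -27/16; -13/8; -3/2; -1; 0 } → -877/512
step 12: add blue to get rrbrbrrbrrbb; options L={ -2; -7/4; -55/32; -439/256; -877/512 } R={ -219/128; -109/64; -27/16; -13/8; -3/2; -1; 0 } → -1753/1024
step 13: add blue to get rrbrbrrbrrbbb; options L={ -2; -7/4; -55/32; -439/256; -877/512; -1753/1024 } R={ -219/128; -109/64; -27/16; -13/8; -3/2; -1; 0 } → -3505/2048
step 14: add red to get rrbrbrrbrrbbbr; options L={ -2; -7/4; -55/32; -439/256; -877/512; -1753/1024 } R={ -3505/2048; -219/128; -109/64; -27/16; -13/8; -3/2; -1; 0 } → -7011/4096
step 15: add blue to get rrbrbrrbrrbbbrb; options L={ -2; -7/4; -55/32; -439/256; -877/512; -1753/1024; -7011/4096 } R={ -3505/2048; -219/128; -109/64; -27/16; -13/8; -3/2; -1; 0 } → -14021/8192

-14021/8192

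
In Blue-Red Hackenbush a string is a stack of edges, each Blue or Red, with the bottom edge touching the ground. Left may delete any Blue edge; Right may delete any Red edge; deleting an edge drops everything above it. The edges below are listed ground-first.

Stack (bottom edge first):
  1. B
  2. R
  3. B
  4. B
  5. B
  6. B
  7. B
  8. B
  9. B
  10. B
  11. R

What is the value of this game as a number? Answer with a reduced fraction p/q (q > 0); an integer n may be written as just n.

1 of 11 · B · max L 0 · min R +∞ => 1
2 of 11 · BR · max L 0 · min R 1 => 1/2
3 of 11 · BRB · max L 1/2 · min R 1 => 3/4
4 of 11 · BRBB · max L 3/4 · min R 1 => 7/8
5 of 11 · BRBBB · max L 7/8 · min R 1 => 15/16
6 of 11 · BRBBBB · max L 15/16 · min R 1 => 31/32
7 of 11 · BRBBBBB · max L 31/32 · min R 1 => 63/64
8 of 11 · BRBBBBBB · max L 63/64 · min R 1 => 127/128
9 of 11 · BRBBBBBBB · max L 127/128 · min R 1 => 255/256
10 of 11 · BRBBBBBBBB · max L 255/256 · min R 1 => 511/512
11 of 11 · BRBBBBBBBBR · max L 255/256 · min R 511/512 => 1021/1024

1021/1024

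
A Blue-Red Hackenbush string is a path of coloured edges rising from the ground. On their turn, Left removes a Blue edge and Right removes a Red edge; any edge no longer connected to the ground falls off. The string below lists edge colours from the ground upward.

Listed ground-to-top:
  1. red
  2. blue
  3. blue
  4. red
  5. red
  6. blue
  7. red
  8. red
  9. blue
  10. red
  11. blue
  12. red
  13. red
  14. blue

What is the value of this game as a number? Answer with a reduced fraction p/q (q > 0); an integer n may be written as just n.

-3501/8192

Recurse on prefixes of the 14-edge string red blue blue red red blue red red blue red blue red red blue:
r: Left { · }, Right { 0 } ⇒ simplest -1
rb: Left { -1 }, Right { 0 } ⇒ simplest -1/2
rbb: Left { -1 -1/2 }, Right { 0 } ⇒ simplest -1/4
rbbr: Left { -1 -1/2 }, Right { -1/4 0 } ⇒ simplest -3/8
rbbrr: Left { -1 -1/2 }, Right { -3/8 -1/4 0 } ⇒ simplest -7/16
rbbrrb: Left { -1 -1/2 -7/16 }, Right { -3/8 -1/4 0 } ⇒ simplest -13/32
rbbrrbr: Left { -1 -1/2 -7/16 }, Right { -13/32 -3/8 -1/4 0 } ⇒ simplest -27/64
rbbrrbrr: Left { -1 -1/2 -7/16 }, Right { -27/64 -13/32 -3/8 -1/4 0 } ⇒ simplest -55/128
rbbrrbrrb: Left { -1 -1/2 -7/16 -55/128 }, Right { -27/64 -13/32 -3/8 -1/4 0 } ⇒ simplest -109/256
rbbrrbrrbr: Left { -1 -1/2 -7/16 -55/128 }, Right { -109/256 -27/64 -13/32 -3/8 -1/4 0 } ⇒ simplest -219/512
rbbrrbrrbrb: Left { -1 -1/2 -7/16 -55/128 -219/512 }, Right { -109/256 -27/64 -13/32 -3/8 -1/4 0 } ⇒ simplest -437/1024
rbbrrbrrbrbr: Left { -1 -1/2 -7/16 -55/128 -219/512 }, Right { -437/1024 -109/256 -27/64 -13/32 -3/8 -1/4 0 } ⇒ simplest -875/2048
rbbrrbrrbrbrr: Left { -1 -1/2 -7/16 -55/128 -219/512 }, Right { -875/2048 -437/1024 -109/256 -27/64 -13/32 -3/8 -1/4 0 } ⇒ simplest -1751/4096
rbbrrbrrbrbrrb: Left { -1 -1/2 -7/16 -55/128 -219/512 -1751/4096 }, Right { -875/2048 -437/1024 -109/256 -27/64 -13/32 -3/8 -1/4 0 } ⇒ simplest -3501/8192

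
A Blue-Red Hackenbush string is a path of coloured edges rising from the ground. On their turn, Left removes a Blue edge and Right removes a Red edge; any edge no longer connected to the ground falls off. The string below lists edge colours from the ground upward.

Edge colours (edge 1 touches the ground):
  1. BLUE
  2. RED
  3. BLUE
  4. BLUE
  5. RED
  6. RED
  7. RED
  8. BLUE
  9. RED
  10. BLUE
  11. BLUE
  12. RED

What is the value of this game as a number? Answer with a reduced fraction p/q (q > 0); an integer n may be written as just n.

1581/2048

g_1 [B]  L=[0]  R=[∅]  so 1
g_2 [BR]  L=[0]  R=[1]  so 1/2
g_3 [BRB]  L=[0; 1/2]  R=[1]  so 3/4
g_4 [BRBB]  L=[0; 1/2; 3/4]  R=[1]  so 7/8
g_5 [BRBBR]  L=[0; 1/2; 3/4]  R=[7/8; 1]  so 13/16
g_6 [BRBBRR]  L=[0; 1/2; 3/4]  R=[13/16; 7/8; 1]  so 25/32
g_7 [BRBBRRR]  L=[0; 1/2; 3/4]  R=[25/32; 13/16; 7/8; 1]  so 49/64
g_8 [BRBBRRRB]  L=[0; 1/2; 3/4; 49/64]  R=[25/32; 13/16; 7/8; 1]  so 99/128
g_9 [BRBBRRRBR]  L=[0; 1/2; 3/4; 49/64]  R=[99/128; 25/32; 13/16; 7/8; 1]  so 197/256
g_10 [BRBBRRRBRB]  L=[0; 1/2; 3/4; 49/64; 197/256]  R=[99/128; 25/32; 13/16; 7/8; 1]  so 395/512
g_11 [BRBBRRRBRBB]  L=[0; 1/2; 3/4; 49/64; 197/256; 395/512]  R=[99/128; 25/32; 13/16; 7/8; 1]  so 791/1024
g_12 [BRBBRRRBRBBR]  L=[0; 1/2; 3/4; 49/64; 197/256; 395/512]  R=[791/1024; 99/128; 25/32; 13/16; 7/8; 1]  so 1581/2048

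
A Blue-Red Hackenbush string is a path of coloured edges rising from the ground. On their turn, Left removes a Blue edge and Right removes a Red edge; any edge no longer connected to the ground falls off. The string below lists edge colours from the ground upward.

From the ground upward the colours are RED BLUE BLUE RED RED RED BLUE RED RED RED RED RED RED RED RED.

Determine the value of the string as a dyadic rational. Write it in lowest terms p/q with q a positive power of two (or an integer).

-7679/16384

1 of 15 · R · max L −∞ · min R 0 so -1
2 of 15 · RB · max L -1 · min R 0 so -1/2
3 of 15 · RBB · max L -1/2 · min R 0 so -1/4
4 of 15 · RBBR · max L -1/2 · min R -1/4 so -3/8
5 of 15 · RBBRR · max L -1/2 · min R -3/8 so -7/16
6 of 15 · RBBRRR · max L -1/2 · min R -7/16 so -15/32
7 of 15 · RBBRRRB · max L -15/32 · min R -7/16 so -29/64
8 of 15 · RBBRRRBR · max L -15/32 · min R -29/64 so -59/128
9 of 15 · RBBRRRBRR · max L -15/32 · min R -59/128 so -119/256
10 of 15 · RBBRRRBRRR · max L -15/32 · min R -119/256 so -239/512
11 of 15 · RBBRRRBRRRR · max L -15/32 · min R -239/512 so -479/1024
12 of 15 · RBBRRRBRRRRR · max L -15/32 · min R -479/1024 so -959/2048
13 of 15 · RBBRRRBRRRRRR · max L -15/32 · min R -959/2048 so -1919/4096
14 of 15 · RBBRRRBRRRRRRR · max L -15/32 · min R -1919/4096 so -3839/8192
15 of 15 · RBBRRRBRRRRRRRR · max L -15/32 · min R -3839/8192 so -7679/16384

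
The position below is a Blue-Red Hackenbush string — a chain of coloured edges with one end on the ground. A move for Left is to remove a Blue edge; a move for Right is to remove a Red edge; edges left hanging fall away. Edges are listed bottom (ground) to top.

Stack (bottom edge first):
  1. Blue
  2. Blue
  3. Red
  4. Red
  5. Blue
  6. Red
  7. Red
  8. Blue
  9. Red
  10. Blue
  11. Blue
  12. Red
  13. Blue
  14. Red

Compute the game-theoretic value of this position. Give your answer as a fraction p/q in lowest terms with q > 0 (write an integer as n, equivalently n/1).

1 of 14 · B · max L 0 · min R +∞ so 1
2 of 14 · BB · max L 1 · min R +∞ so 2
3 of 14 · BBR · max L 1 · min R 2 so 3/2
4 of 14 · BBRR · max L 1 · min R 3/2 so 5/4
5 of 14 · BBRRB · max L 5/4 · min R 3/2 so 11/8
6 of 14 · BBRRBR · max L 5/4 · min R 11/8 so 21/16
7 of 14 · BBRRBRR · max L 5/4 · min R 21/16 so 41/32
8 of 14 · BBRRBRRB · max L 41/32 · min R 21/16 so 83/64
9 of 14 · BBRRBRRBR · max L 41/32 · min R 83/64 so 165/128
10 of 14 · BBRRBRRBRB · max L 165/128 · min R 83/64 so 331/256
11 of 14 · BBRRBRRBRBB · max L 331/256 · min R 83/64 so 663/512
12 of 14 · BBRRBRRBRBBR · max L 331/256 · min R 663/512 so 1325/1024
13 of 14 · BBRRBRRBRBBRB · max L 1325/1024 · min R 663/512 so 2651/2048
14 of 14 · BBRRBRRBRBBRBR · max L 1325/1024 · min R 2651/2048 so 5301/4096

5301/4096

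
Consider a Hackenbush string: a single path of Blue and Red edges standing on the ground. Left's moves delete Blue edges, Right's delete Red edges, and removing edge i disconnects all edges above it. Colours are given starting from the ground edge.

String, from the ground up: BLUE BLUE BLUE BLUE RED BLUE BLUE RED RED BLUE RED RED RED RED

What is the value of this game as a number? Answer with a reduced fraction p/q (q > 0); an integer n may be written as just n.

Build v(s[:k]) for k = 1..14, string s = BLUE BLUE BLUE BLUE RED BLUE BLUE RED RED BLUE RED RED RED RED.
v(B) = { 0 |  } — 1
v(BB) = { 0,1 |  } — 2
v(BBB) = { 0,1,2 |  } — 3
v(BBBB) = { 0,1,2,3 |  } — 4
v(BBBBR) = { 0,1,2,3 | 4 } — 7/2
v(BBBBRB) = { 0,1,2,3,7/2 | 4 } — 15/4
v(BBBBRBB) = { 0,1,2,3,7/2,15/4 | 4 } — 31/8
v(BBBBRBBR) = { 0,1,2,3,7/2,15/4 | 31/8,4 } — 61/16
v(BBBBRBBRR) = { 0,1,2,3,7/2,15/4 | 61/16,31/8,4 } — 121/32
v(BBBBRBBRRB) = { 0,1,2,3,7/2,15/4,121/32 | 61/16,31/8,4 } — 243/64
v(BBBBRBBRRBR) = { 0,1,2,3,7/2,15/4,121/32 | 243/64,61/16,31/8,4 } — 485/128
v(BBBBRBBRRBRR) = { 0,1,2,3,7/2,15/4,121/32 | 485/128,243/64,61/16,31/8,4 } — 969/256
v(BBBBRBBRRBRRR) = { 0,1,2,3,7/2,15/4,121/32 | 969/256,485/128,243/64,61/16,31/8,4 } — 1937/512
v(BBBBRBBRRBRRRR) = { 0,1,2,3,7/2,15/4,121/32 | 1937/512,969/256,485/128,243/64,61/16,31/8,4 } — 3873/1024

3873/1024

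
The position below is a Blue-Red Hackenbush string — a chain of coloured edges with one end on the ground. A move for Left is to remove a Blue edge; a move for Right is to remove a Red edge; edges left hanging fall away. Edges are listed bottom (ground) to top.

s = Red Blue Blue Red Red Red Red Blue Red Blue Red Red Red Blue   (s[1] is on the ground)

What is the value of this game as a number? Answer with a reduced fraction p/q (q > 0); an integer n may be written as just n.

Prefix values for Red Blue Blue Red Red Red Red Blue Red Blue Red Red Red Blue via {L|R} + simplicity:
1 of 14 · R · max L −∞ · min R 0 — -1
2 of 14 · RB · max L -1 · min R 0 — -1/2
3 of 14 · RBB · max L -1/2 · min R 0 — -1/4
4 of 14 · RBBR · max L -1/2 · min R -1/4 — -3/8
5 of 14 · RBBRR · max L -1/2 · min R -3/8 — -7/16
6 of 14 · RBBRRR · max L -1/2 · min R -7/16 — -15/32
7 of 14 · RBBRRRR · max L -1/2 · min R -15/32 — -31/64
8 of 14 · RBBRRRRB · max L -31/64 · min R -15/32 — -61/128
9 of 14 · RBBRRRRBR · max L -31/64 · min R -61/128 — -123/256
10 of 14 · RBBRRRRBRB · max L -123/256 · min R -61/128 — -245/512
11 of 14 · RBBRRRRBRBR · max L -123/256 · min R -245/512 — -491/1024
12 of 14 · RBBRRRRBRBRR · max L -123/256 · min R -491/1024 — -983/2048
13 of 14 · RBBRRRRBRBRRR · max L -123/256 · min R -983/2048 — -1967/4096
14 of 14 · RBBRRRRBRBRRRB · max L -1967/4096 · min R -983/2048 — -3933/8192

-3933/8192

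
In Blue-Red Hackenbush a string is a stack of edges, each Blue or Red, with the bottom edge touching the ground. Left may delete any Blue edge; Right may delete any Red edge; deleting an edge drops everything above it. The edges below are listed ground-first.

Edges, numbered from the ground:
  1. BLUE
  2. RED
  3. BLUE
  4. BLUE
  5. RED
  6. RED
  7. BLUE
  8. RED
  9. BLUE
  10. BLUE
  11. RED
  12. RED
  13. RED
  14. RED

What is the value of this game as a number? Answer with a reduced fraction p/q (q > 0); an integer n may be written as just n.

6497/8192

Prefix values for BLUE RED BLUE BLUE RED RED BLUE RED BLUE BLUE RED RED RED RED via {L|R} + simplicity:
G(B) = { 0 | — } -> 1
G(BR) = { 0 | 1 } -> 1/2
G(BRB) = { 0,1/2 | 1 } -> 3/4
G(BRBB) = { 0,1/2,3/4 | 1 } -> 7/8
G(BRBBR) = { 0,1/2,3/4 | 7/8,1 } -> 13/16
G(BRBBRR) = { 0,1/2,3/4 | 13/16,7/8,1 } -> 25/32
G(BRBBRRB) = { 0,1/2,3/4,25/32 | 13/16,7/8,1 } -> 51/64
G(BRBBRRBR) = { 0,1/2,3/4,25/32 | 51/64,13/16,7/8,1 } -> 101/128
G(BRBBRRBRB) = { 0,1/2,3/4,25/32,101/128 | 51/64,13/16,7/8,1 } -> 203/256
G(BRBBRRBRBB) = { 0,1/2,3/4,25/32,101/128,203/256 | 51/64,13/16,7/8,1 } -> 407/512
G(BRBBRRBRBBR) = { 0,1/2,3/4,25/32,101/128,203/256 | 407/512,51/64,13/16,7/8,1 } -> 813/1024
G(BRBBRRBRBBRR) = { 0,1/2,3/4,25/32,101/128,203/256 | 813/1024,407/512,51/64,13/16,7/8,1 } -> 1625/2048
G(BRBBRRBRBBRRR) = { 0,1/2,3/4,25/32,101/128,203/256 | 1625/2048,813/1024,407/512,51/64,13/16,7/8,1 } -> 3249/4096
G(BRBBRRBRBBRRRR) = { 0,1/2,3/4,25/32,101/128,203/256 | 3249/4096,1625/2048,813/1024,407/512,51/64,13/16,7/8,1 } -> 6497/8192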